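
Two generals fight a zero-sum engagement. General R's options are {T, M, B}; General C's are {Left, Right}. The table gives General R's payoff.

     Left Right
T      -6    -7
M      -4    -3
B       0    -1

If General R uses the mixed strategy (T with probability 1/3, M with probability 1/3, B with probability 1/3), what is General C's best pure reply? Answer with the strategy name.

Right

If General C plays Left, General R's expected payoff is (1/3)·(-6) + (1/3)·(-4) + (1/3)·0 = -10/3.
If General C plays Right, General R's expected payoff is (1/3)·(-7) + (1/3)·(-3) + (1/3)·(-1) = -11/3.
General C minimizes General R's payoff; the smallest is -11/3, so the best response is Right.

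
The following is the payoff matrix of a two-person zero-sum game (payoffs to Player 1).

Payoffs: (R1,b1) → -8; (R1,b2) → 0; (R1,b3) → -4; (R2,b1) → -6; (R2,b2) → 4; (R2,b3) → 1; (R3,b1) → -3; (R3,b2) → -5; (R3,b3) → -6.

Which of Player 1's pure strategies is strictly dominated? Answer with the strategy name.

R2 gives a strictly higher payoff than R1 against every column: -6 > -8, 4 > 0, 1 > -4.
So R1 is strictly dominated and Player 1 never plays it.

R1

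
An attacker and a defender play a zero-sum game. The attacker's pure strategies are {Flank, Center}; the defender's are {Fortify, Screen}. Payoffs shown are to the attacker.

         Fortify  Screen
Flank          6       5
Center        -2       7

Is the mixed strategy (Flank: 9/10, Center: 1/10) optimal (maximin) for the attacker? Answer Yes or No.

Yes

Against Fortify this mix gives (9/10)·6 + (1/10)·(-2) = 26/5.
Against Screen this mix gives (9/10)·5 + (1/10)·7 = 26/5.
All of the defender's active replies (Fortify, Screen) yield 26/5, and no column does worse for the attacker. The mix makes the defender indifferent and guarantees 26/5, so it is optimal.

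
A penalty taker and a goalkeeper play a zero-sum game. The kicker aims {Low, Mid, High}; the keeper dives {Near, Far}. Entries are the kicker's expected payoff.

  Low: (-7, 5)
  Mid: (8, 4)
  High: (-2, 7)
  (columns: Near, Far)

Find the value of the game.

Row minima: Low → -7, Mid → 4, High → -2; maximin = 4.
Column maxima: Near → 8, Far → 7; minimax = 7.
4 ≠ 7, so there is no saddle point; optimal play is mixed.
Low is strictly dominated by High, so the kicker never plays it.
On the remaining 2×2 (Mid, High vs Near, Far):
Let the kicker play Mid with probability p. Expected payoff against Near: 8p + (-2)(1−p) = 10p − 2; against Far: 4p + 7(1−p) = −3p + 7.
Setting these equal: 10p − 2 = −3p + 7 ⇒ 13p = 9 ⇒ p = 9/13, and the value is (10)·(9/13) − 2 = 64/13.
For the keeper: with q = P(Near), equating Mid's and High's payoffs gives 4q + 4 = −9q + 7 ⇒ q = 3/13.

64/13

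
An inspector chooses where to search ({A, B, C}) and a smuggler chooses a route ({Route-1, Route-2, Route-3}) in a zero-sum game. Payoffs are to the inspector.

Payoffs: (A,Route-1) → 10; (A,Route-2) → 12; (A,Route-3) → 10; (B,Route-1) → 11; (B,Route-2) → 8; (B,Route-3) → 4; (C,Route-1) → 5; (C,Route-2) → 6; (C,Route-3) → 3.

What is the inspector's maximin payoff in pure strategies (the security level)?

Row minima: A → 10, B → 4, C → 3.
The best of these is 10.

10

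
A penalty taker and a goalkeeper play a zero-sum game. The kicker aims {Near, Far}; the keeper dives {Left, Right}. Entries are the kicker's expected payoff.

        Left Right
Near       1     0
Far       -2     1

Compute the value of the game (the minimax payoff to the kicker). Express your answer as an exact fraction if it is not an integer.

Row minima: Near → 0, Far → -2; maximin = 0.
Column maxima: Left → 1, Right → 1; minimax = 1.
0 ≠ 1, so there is no saddle point; optimal play is mixed.
Let the kicker play Near with probability p. Expected payoff against Left: 1p + (-2)(1−p) = 3p − 2; against Right: 0p + 1(1−p) = −p + 1.
Setting these equal: 3p − 2 = −p + 1 ⇒ 4p = 3 ⇒ p = 3/4, and the value is (3)·(3/4) − 2 = 1/4.
For the keeper: with q = P(Left), equating Near's and Far's payoffs gives q = −3q + 1 ⇒ q = 1/4.

1/4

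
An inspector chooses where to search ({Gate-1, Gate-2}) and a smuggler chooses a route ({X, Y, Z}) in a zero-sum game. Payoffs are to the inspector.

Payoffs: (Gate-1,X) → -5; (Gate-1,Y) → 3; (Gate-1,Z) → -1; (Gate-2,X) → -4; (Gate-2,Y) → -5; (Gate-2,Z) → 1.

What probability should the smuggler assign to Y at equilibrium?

1/9

Row minima: Gate-1 → -5, Gate-2 → -5; maximin = -5.
Column maxima: X → -4, Y → 3, Z → 1; minimax = -4.
-5 ≠ -4, so there is no saddle point; optimal play is mixed.
Z is strictly dominated by X (it gives the inspector strictly more in every row), so the smuggler never plays it.
On the remaining 2×2 (Gate-1, Gate-2 vs X, Y):
Let the inspector play Gate-1 with probability p. Expected payoff against X: (-5)p + (-4)(1−p) = −p − 4; against Y: 3p + (-5)(1−p) = 8p − 5.
Setting these equal: −p − 4 = 8p − 5 ⇒ −9p = -1 ⇒ p = 1/9, and the value is (-1)·(1/9) − 4 = -37/9.
For the smuggler: with q = P(X), equating Gate-1's and Gate-2's payoffs gives −8q + 3 = q − 5 ⇒ q = 8/9.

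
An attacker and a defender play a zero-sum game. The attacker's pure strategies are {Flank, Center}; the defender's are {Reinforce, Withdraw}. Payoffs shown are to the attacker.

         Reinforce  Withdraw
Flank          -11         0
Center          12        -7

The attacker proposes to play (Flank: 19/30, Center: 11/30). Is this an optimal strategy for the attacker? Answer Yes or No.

Yes

Against Reinforce this mix gives (19/30)·(-11) + (11/30)·12 = -77/30.
Against Withdraw this mix gives (19/30)·0 + (11/30)·(-7) = -77/30.
All of the defender's active replies (Reinforce, Withdraw) yield -77/30, and no column does worse for the attacker. The mix makes the defender indifferent and guarantees -77/30, so it is optimal.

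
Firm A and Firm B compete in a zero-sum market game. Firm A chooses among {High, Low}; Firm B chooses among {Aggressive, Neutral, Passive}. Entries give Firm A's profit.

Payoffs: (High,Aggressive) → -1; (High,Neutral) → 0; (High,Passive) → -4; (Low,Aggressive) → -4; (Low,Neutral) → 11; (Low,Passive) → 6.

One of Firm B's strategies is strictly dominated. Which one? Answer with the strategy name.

Aggressive holds Firm A's payoff strictly below Neutral in every row: -1 < 0, -4 < 11.
So Neutral is strictly dominated for Firm B.

Neutral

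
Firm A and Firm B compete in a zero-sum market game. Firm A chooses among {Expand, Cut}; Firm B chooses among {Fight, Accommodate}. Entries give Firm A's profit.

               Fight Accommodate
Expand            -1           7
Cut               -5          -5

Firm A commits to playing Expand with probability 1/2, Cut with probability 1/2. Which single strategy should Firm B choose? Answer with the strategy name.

Fight

If Firm B plays Fight, Firm A's expected payoff is (1/2)·(-1) + (1/2)·(-5) = -3.
If Firm B plays Accommodate, Firm A's expected payoff is (1/2)·7 + (1/2)·(-5) = 1.
Firm B minimizes Firm A's payoff; the smallest is -3, so the best response is Fight.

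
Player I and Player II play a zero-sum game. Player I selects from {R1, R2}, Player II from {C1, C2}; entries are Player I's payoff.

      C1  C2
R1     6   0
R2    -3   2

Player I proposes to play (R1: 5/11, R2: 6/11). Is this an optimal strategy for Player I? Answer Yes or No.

Yes

Against C1 this mix gives (5/11)·6 + (6/11)·(-3) = 12/11.
Against C2 this mix gives (5/11)·0 + (6/11)·2 = 12/11.
All of Player II's active replies (C1, C2) yield 12/11, and no column does worse for Player I. The mix makes Player II indifferent and guarantees 12/11, so it is optimal.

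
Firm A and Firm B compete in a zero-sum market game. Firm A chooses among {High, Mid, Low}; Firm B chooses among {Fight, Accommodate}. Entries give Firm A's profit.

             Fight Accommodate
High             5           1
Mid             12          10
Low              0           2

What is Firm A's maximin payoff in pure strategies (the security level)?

Row minima: High → 1, Mid → 10, Low → 0.
The best of these is 10.

10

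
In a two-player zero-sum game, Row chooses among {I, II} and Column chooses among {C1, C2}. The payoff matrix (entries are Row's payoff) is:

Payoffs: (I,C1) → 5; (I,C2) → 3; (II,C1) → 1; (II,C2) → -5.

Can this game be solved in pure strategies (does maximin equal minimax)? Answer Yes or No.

Yes

Row minima: I → 3, II → -5; maximin = 3.
Column maxima: C1 → 5, C2 → 3; minimax = 3.
maximin = minimax = 3, so a saddle point exists.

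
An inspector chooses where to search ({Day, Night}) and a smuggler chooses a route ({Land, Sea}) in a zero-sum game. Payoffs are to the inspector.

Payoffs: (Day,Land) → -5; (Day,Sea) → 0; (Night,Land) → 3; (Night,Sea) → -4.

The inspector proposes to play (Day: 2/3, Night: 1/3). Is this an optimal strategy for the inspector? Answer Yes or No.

No

Against Land this mix gives (2/3)·(-5) + (1/3)·3 = -7/3.
Against Sea this mix gives (2/3)·0 + (1/3)·(-4) = -4/3.
The smuggler will play Land, holding the inspector to -7/3. Shifting weight toward the row that does better against Land would raise this floor (the equalizing mix achieves -5/3 against both Land and Sea), so the proposed strategy is not optimal.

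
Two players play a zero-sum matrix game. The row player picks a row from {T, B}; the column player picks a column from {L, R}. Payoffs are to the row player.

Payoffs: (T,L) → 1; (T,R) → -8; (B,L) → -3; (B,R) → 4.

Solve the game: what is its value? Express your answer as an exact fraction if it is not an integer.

Row minima: T → -8, B → -3; maximin = -3.
Column maxima: L → 1, R → 4; minimax = 1.
-3 ≠ 1, so there is no saddle point; optimal play is mixed.
Let the row player play T with probability p. Expected payoff against L: 1p + (-3)(1−p) = 4p − 3; against R: (-8)p + 4(1−p) = −12p + 4.
Setting these equal: 4p − 3 = −12p + 4 ⇒ 16p = 7 ⇒ p = 7/16, and the value is (4)·(7/16) − 3 = -5/4.
For the column player: with q = P(L), equating T's and B's payoffs gives 9q − 8 = −7q + 4 ⇒ q = 3/4.

-5/4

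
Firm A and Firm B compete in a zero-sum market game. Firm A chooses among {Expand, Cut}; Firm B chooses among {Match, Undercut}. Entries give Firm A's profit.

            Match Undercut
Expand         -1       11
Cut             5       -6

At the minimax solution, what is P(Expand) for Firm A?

11/23

Row minima: Expand → -1, Cut → -6; maximin = -1.
Column maxima: Match → 5, Undercut → 11; minimax = 5.
-1 ≠ 5, so there is no saddle point; optimal play is mixed.
Let Firm A play Expand with probability p. Expected payoff against Match: (-1)p + 5(1−p) = −6p + 5; against Undercut: 11p + (-6)(1−p) = 17p − 6.
Setting these equal: −6p + 5 = 17p − 6 ⇒ −23p = -11 ⇒ p = 11/23, and the value is (-6)·(11/23) + 5 = 49/23.
For Firm B: with q = P(Match), equating Expand's and Cut's payoffs gives −12q + 11 = 11q − 6 ⇒ q = 17/23.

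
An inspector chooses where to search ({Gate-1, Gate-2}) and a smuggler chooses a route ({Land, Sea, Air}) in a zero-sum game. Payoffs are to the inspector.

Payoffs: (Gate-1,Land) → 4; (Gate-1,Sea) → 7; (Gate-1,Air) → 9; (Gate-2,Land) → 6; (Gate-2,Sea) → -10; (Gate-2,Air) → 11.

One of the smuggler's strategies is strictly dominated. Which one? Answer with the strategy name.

Air

Land holds the inspector's payoff strictly below Air in every row: 4 < 9, 6 < 11.
So Air is strictly dominated for the smuggler.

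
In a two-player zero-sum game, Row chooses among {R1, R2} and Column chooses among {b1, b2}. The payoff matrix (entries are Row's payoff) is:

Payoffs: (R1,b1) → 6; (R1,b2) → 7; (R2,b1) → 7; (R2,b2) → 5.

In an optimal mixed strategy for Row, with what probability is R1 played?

2/3

Row minima: R1 → 6, R2 → 5; maximin = 6.
Column maxima: b1 → 7, b2 → 7; minimax = 7.
6 ≠ 7, so there is no saddle point; optimal play is mixed.
Let Row play R1 with probability p. Expected payoff against b1: 6p + 7(1−p) = −p + 7; against b2: 7p + 5(1−p) = 2p + 5.
Setting these equal: −p + 7 = 2p + 5 ⇒ −3p = -2 ⇒ p = 2/3, and the value is (-1)·(2/3) + 7 = 19/3.
For Column: with q = P(b1), equating R1's and R2's payoffs gives −q + 7 = 2q + 5 ⇒ q = 2/3.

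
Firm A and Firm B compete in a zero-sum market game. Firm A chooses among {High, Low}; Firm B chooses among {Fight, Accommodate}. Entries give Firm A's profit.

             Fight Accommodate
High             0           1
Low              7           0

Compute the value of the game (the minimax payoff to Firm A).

7/8

Row minima: High → 0, Low → 0; maximin = 0.
Column maxima: Fight → 7, Accommodate → 1; minimax = 1.
0 ≠ 1, so there is no saddle point; optimal play is mixed.
Let Firm A play High with probability p. Expected payoff against Fight: 0p + 7(1−p) = −7p + 7; against Accommodate: 1p + 0(1−p) = p.
Setting these equal: −7p + 7 = p ⇒ −8p = -7 ⇒ p = 7/8, and the value is (-7)·(7/8) + 7 = 7/8.
For Firm B: with q = P(Fight), equating High's and Low's payoffs gives −q + 1 = 7q ⇒ q = 1/8.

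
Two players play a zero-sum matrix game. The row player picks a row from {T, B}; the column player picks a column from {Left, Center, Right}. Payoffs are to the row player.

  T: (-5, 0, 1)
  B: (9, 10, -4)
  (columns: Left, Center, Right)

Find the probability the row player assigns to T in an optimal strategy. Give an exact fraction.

13/19

Row minima: T → -5, B → -4; maximin = -4.
Column maxima: Left → 9, Center → 10, Right → 1; minimax = 1.
-4 ≠ 1, so there is no saddle point; optimal play is mixed.
Center is strictly dominated by Left (it gives the row player strictly more in every row), so the column player never plays it.
On the remaining 2×2 (T, B vs Left, Right):
Let the row player play T with probability p. Expected payoff against Left: (-5)p + 9(1−p) = −14p + 9; against Right: 1p + (-4)(1−p) = 5p − 4.
Setting these equal: −14p + 9 = 5p − 4 ⇒ −19p = -13 ⇒ p = 13/19, and the value is (-14)·(13/19) + 9 = -11/19.
For the column player: with q = P(Left), equating T's and B's payoffs gives −6q + 1 = 13q − 4 ⇒ q = 5/19.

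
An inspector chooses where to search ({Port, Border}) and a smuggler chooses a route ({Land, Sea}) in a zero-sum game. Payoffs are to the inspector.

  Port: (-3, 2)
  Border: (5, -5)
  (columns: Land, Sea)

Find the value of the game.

-1/3

Row minima: Port → -3, Border → -5; maximin = -3.
Column maxima: Land → 5, Sea → 2; minimax = 2.
-3 ≠ 2, so there is no saddle point; optimal play is mixed.
Let the inspector play Port with probability p. Expected payoff against Land: (-3)p + 5(1−p) = −8p + 5; against Sea: 2p + (-5)(1−p) = 7p − 5.
Setting these equal: −8p + 5 = 7p − 5 ⇒ −15p = -10 ⇒ p = 2/3, and the value is (-8)·(2/3) + 5 = -1/3.
For the smuggler: with q = P(Land), equating Port's and Border's payoffs gives −5q + 2 = 10q − 5 ⇒ q = 7/15.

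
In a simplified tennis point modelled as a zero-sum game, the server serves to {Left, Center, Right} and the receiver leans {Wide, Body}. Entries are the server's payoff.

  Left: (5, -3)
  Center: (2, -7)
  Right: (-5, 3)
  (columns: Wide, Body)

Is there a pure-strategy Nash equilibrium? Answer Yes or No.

Row minima: Left → -3, Center → -7, Right → -5; maximin = -3.
Column maxima: Wide → 5, Body → 3; minimax = 3.
-3 ≠ 3, so no pure-strategy equilibrium exists.

No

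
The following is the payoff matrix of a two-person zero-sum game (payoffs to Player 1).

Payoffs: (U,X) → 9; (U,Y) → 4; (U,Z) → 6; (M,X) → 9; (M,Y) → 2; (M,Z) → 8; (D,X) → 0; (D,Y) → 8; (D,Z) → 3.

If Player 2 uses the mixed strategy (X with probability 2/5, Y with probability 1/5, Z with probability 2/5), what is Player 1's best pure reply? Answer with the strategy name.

M

Expected payoff of U: (2/5)·9 + (1/5)·4 + (2/5)·6 = 34/5.
Expected payoff of M: (2/5)·9 + (1/5)·2 + (2/5)·8 = 36/5.
Expected payoff of D: (2/5)·0 + (1/5)·8 + (2/5)·3 = 14/5.
The largest is 36/5, so Player 1's best response is M.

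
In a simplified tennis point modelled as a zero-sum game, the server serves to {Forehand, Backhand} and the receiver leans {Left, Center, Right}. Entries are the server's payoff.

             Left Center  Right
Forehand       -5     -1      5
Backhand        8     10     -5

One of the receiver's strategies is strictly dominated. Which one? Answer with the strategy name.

Center

Left holds the server's payoff strictly below Center in every row: -5 < -1, 8 < 10.
So Center is strictly dominated for the receiver.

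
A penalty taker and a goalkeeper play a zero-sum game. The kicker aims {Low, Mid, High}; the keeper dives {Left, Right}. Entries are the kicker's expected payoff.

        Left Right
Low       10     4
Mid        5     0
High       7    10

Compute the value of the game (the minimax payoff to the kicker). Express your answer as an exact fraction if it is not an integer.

Row minima: Low → 4, Mid → 0, High → 7; maximin = 7.
Column maxima: Left → 10, Right → 10; minimax = 10.
7 ≠ 10, so there is no saddle point; optimal play is mixed.
Mid is strictly dominated by Low, so the kicker never plays it.
On the remaining 2×2 (Low, High vs Left, Right):
Let the kicker play Low with probability p. Expected payoff against Left: 10p + 7(1−p) = 3p + 7; against Right: 4p + 10(1−p) = −6p + 10.
Setting these equal: 3p + 7 = −6p + 10 ⇒ 9p = 3 ⇒ p = 1/3, and the value is (3)·(1/3) + 7 = 8.
For the keeper: with q = P(Left), equating Low's and High's payoffs gives 6q + 4 = −3q + 10 ⇒ q = 2/3.

8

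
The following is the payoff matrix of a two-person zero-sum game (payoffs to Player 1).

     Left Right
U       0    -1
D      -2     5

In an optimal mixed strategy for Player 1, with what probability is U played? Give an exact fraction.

7/8

Row minima: U → -1, D → -2; maximin = -1.
Column maxima: Left → 0, Right → 5; minimax = 0.
-1 ≠ 0, so there is no saddle point; optimal play is mixed.
Let Player 1 play U with probability p. Expected payoff against Left: 0p + (-2)(1−p) = 2p − 2; against Right: (-1)p + 5(1−p) = −6p + 5.
Setting these equal: 2p − 2 = −6p + 5 ⇒ 8p = 7 ⇒ p = 7/8, and the value is (2)·(7/8) − 2 = -1/4.
For Player 2: with q = P(Left), equating U's and D's payoffs gives q − 1 = −7q + 5 ⇒ q = 3/4.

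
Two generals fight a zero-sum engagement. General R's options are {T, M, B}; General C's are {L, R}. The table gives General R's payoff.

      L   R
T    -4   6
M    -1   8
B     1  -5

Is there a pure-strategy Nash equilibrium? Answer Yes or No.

No

Row minima: T → -4, M → -1, B → -5; maximin = -1.
Column maxima: L → 1, R → 8; minimax = 1.
-1 ≠ 1, so no pure-strategy equilibrium exists.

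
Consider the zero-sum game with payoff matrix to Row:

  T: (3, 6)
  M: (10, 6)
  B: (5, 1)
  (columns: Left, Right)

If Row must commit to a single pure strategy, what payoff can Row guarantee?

Row minima: T → 3, M → 6, B → 1.
The best of these is 6.

6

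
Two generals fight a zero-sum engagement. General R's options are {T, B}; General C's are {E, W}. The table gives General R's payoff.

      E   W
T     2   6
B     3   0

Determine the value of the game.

Row minima: T → 2, B → 0; maximin = 2.
Column maxima: E → 3, W → 6; minimax = 3.
2 ≠ 3, so there is no saddle point; optimal play is mixed.
Let General R play T with probability p. Expected payoff against E: 2p + 3(1−p) = −p + 3; against W: 6p + 0(1−p) = 6p.
Setting these equal: −p + 3 = 6p ⇒ −7p = -3 ⇒ p = 3/7, and the value is (-1)·(3/7) + 3 = 18/7.
For General C: with q = P(E), equating T's and B's payoffs gives −4q + 6 = 3q ⇒ q = 6/7.

18/7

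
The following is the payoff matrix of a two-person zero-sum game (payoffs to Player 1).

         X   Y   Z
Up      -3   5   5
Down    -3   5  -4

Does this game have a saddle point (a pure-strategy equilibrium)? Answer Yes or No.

Row minima: Up → -3, Down → -4; maximin = -3.
Column maxima: X → -3, Y → 5, Z → 5; minimax = -3.
maximin = minimax = -3, so a saddle point exists.

Yes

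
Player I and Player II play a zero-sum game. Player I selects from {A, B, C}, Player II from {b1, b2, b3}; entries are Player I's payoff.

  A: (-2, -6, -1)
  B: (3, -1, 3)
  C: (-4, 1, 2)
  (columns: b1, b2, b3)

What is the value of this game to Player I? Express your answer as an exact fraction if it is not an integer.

-1/9

Row minima: A → -6, B → -1, C → -4; maximin = -1.
Column maxima: b1 → 3, b2 → 1, b3 → 3; minimax = 1.
-1 ≠ 1, so there is no saddle point; optimal play is mixed.
A is strictly dominated by B, so Player I never plays it.
b3 is strictly dominated by b2 (it gives Player I strictly more in every row), so Player II never plays it.
On the remaining 2×2 (B, C vs b1, b2):
Let Player I play B with probability p. Expected payoff against b1: 3p + (-4)(1−p) = 7p − 4; against b2: (-1)p + 1(1−p) = −2p + 1.
Setting these equal: 7p − 4 = −2p + 1 ⇒ 9p = 5 ⇒ p = 5/9, and the value is (7)·(5/9) − 4 = -1/9.
For Player II: with q = P(b1), equating B's and C's payoffs gives 4q − 1 = −5q + 1 ⇒ q = 2/9.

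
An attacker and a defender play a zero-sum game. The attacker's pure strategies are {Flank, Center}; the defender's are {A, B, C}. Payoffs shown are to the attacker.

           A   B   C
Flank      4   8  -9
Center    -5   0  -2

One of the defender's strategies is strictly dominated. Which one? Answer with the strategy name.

A holds the attacker's payoff strictly below B in every row: 4 < 8, -5 < 0.
So B is strictly dominated for the defender.

B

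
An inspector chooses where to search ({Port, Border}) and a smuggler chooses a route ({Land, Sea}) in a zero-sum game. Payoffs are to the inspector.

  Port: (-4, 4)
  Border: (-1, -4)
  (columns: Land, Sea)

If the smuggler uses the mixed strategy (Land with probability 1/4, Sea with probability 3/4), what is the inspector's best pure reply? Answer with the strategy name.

Port

Expected payoff of Port: (1/4)·(-4) + (3/4)·4 = 2.
Expected payoff of Border: (1/4)·(-1) + (3/4)·(-4) = -13/4.
The largest is 2, so the inspector's best response is Port.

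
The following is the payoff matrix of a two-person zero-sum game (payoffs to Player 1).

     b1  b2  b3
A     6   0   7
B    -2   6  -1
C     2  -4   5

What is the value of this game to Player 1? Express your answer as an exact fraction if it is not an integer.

18/7

Row minima: A → 0, B → -2, C → -4; maximin = 0.
Column maxima: b1 → 6, b2 → 6, b3 → 7; minimax = 6.
0 ≠ 6, so there is no saddle point; optimal play is mixed.
C is strictly dominated by A, so Player 1 never plays it.
b3 is strictly dominated by b1 (it gives Player 1 strictly more in every row), so Player 2 never plays it.
On the remaining 2×2 (A, B vs b1, b2):
Let Player 1 play A with probability p. Expected payoff against b1: 6p + (-2)(1−p) = 8p − 2; against b2: 0p + 6(1−p) = −6p + 6.
Setting these equal: 8p − 2 = −6p + 6 ⇒ 14p = 8 ⇒ p = 4/7, and the value is (8)·(4/7) − 2 = 18/7.
For Player 2: with q = P(b1), equating A's and B's payoffs gives 6q = −8q + 6 ⇒ q = 3/7.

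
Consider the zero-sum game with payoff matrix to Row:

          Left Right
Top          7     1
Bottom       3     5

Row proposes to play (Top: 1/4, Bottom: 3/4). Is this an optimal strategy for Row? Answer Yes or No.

Against Left this mix gives (1/4)·7 + (3/4)·3 = 4.
Against Right this mix gives (1/4)·1 + (3/4)·5 = 4.
All of Column's active replies (Left, Right) yield 4, and no column does worse for Row. The mix makes Column indifferent and guarantees 4, so it is optimal.

Yes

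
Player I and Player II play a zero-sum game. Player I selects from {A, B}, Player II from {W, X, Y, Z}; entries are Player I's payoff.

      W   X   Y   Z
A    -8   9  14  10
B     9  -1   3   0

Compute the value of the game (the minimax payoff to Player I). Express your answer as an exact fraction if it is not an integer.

73/27

Row minima: A → -8, B → -1; maximin = -1.
Column maxima: W → 9, X → 9, Y → 14, Z → 10; minimax = 9.
-1 ≠ 9, so there is no saddle point; optimal play is mixed.
Y is strictly dominated by X (it gives Player I strictly more in every row), so Player II never plays it.
Z is strictly dominated by X (it gives Player I strictly more in every row), so Player II never plays it.
On the remaining 2×2 (A, B vs W, X):
Let Player I play A with probability p. Expected payoff against W: (-8)p + 9(1−p) = −17p + 9; against X: 9p + (-1)(1−p) = 10p − 1.
Setting these equal: −17p + 9 = 10p − 1 ⇒ −27p = -10 ⇒ p = 10/27, and the value is (-17)·(10/27) + 9 = 73/27.
For Player II: with q = P(W), equating A's and B's payoffs gives −17q + 9 = 10q − 1 ⇒ q = 10/27.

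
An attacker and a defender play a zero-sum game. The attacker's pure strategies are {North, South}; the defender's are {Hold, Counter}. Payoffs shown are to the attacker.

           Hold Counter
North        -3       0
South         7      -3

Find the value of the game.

-9/13

Row minima: North → -3, South → -3; maximin = -3.
Column maxima: Hold → 7, Counter → 0; minimax = 0.
-3 ≠ 0, so there is no saddle point; optimal play is mixed.
Let the attacker play North with probability p. Expected payoff against Hold: (-3)p + 7(1−p) = −10p + 7; against Counter: 0p + (-3)(1−p) = 3p − 3.
Setting these equal: −10p + 7 = 3p − 3 ⇒ −13p = -10 ⇒ p = 10/13, and the value is (-10)·(10/13) + 7 = -9/13.
For the defender: with q = P(Hold), equating North's and South's payoffs gives −3q = 10q − 3 ⇒ q = 3/13.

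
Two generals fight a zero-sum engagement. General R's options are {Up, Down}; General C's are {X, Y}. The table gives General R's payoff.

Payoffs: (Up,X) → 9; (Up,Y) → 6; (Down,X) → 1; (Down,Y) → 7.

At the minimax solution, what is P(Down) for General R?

Row minima: Up → 6, Down → 1; maximin = 6.
Column maxima: X → 9, Y → 7; minimax = 7.
6 ≠ 7, so there is no saddle point; optimal play is mixed.
Let General R play Up with probability p. Expected payoff against X: 9p + 1(1−p) = 8p + 1; against Y: 6p + 7(1−p) = −p + 7.
Setting these equal: 8p + 1 = −p + 7 ⇒ 9p = 6 ⇒ p = 2/3, and the value is (8)·(2/3) + 1 = 19/3.
For General C: with q = P(X), equating Up's and Down's payoffs gives 3q + 6 = −6q + 7 ⇒ q = 1/9.

1/3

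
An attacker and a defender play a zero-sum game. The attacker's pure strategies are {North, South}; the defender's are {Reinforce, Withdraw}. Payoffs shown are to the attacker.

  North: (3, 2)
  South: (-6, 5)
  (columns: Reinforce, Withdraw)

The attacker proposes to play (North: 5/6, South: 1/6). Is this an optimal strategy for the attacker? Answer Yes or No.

No

Against Reinforce this mix gives (5/6)·3 + (1/6)·(-6) = 3/2.
Against Withdraw this mix gives (5/6)·2 + (1/6)·5 = 5/2.
The defender will play Reinforce, holding the attacker to 3/2. Shifting weight toward the row that does better against Reinforce would raise this floor (the equalizing mix achieves 9/4 against both Reinforce and Withdraw), so the proposed strategy is not optimal.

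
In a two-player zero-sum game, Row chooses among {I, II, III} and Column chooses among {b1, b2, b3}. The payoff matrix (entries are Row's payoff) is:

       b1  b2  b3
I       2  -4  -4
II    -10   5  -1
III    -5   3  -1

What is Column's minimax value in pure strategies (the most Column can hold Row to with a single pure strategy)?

Column maxima: b1 → 2, b2 → 5, b3 → -1.
The smallest of these is -1.

-1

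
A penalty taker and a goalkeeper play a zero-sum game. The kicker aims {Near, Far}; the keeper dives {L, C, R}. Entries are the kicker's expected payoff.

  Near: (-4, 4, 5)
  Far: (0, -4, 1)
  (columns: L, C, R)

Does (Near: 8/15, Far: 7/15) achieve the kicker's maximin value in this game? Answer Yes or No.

Against L this mix gives (8/15)·(-4) + (7/15)·0 = -32/15.
Against C this mix gives (8/15)·4 + (7/15)·(-4) = 4/15.
Against R this mix gives (8/15)·5 + (7/15)·1 = 47/15.
The keeper will play L, holding the kicker to -32/15. Shifting weight toward the row that does better against L would raise this floor (the equalizing mix achieves -4/3 against both L and C), so the proposed strategy is not optimal.

No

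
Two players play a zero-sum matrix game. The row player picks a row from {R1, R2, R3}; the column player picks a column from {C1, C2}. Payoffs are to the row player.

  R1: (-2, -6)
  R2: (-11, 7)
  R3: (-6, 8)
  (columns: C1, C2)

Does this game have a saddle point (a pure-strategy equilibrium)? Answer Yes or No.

No

Row minima: R1 → -6, R2 → -11, R3 → -6; maximin = -6.
Column maxima: C1 → -2, C2 → 8; minimax = -2.
-6 ≠ -2, so no pure-strategy equilibrium exists.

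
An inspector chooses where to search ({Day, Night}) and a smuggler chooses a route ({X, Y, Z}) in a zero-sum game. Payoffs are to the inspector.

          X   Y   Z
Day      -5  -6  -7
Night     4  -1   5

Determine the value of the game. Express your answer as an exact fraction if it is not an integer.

-1

Row minima: Day → -7, Night → -1; maximin = -1.
Column maxima: X → 4, Y → -1, Z → 5; minimax = -1.
Since maximin = minimax = -1, there is a saddle point and the value is -1.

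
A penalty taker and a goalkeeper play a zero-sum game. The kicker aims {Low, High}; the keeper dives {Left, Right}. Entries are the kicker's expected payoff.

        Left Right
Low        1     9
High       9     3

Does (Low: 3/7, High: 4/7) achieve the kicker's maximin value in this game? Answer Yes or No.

Against Left this mix gives (3/7)·1 + (4/7)·9 = 39/7.
Against Right this mix gives (3/7)·9 + (4/7)·3 = 39/7.
All of the keeper's active replies (Left, Right) yield 39/7, and no column does worse for the kicker. The mix makes the keeper indifferent and guarantees 39/7, so it is optimal.

Yes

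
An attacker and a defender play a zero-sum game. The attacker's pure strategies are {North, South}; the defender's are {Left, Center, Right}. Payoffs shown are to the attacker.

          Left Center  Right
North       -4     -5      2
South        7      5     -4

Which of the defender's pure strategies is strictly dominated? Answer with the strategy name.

Left

Center holds the attacker's payoff strictly below Left in every row: -5 < -4, 5 < 7.
So Left is strictly dominated for the defender.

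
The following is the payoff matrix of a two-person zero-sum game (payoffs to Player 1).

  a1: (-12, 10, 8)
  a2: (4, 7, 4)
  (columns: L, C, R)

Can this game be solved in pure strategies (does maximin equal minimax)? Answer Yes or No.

Yes

Row minima: a1 → -12, a2 → 4; maximin = 4.
Column maxima: L → 4, C → 10, R → 8; minimax = 4.
maximin = minimax = 4, so a saddle point exists.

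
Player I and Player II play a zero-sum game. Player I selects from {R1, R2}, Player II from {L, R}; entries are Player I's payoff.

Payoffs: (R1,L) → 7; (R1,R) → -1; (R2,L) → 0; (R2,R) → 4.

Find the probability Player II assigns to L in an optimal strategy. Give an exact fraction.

Row minima: R1 → -1, R2 → 0; maximin = 0.
Column maxima: L → 7, R → 4; minimax = 4.
0 ≠ 4, so there is no saddle point; optimal play is mixed.
Let Player I play R1 with probability p. Expected payoff against L: 7p + 0(1−p) = 7p; against R: (-1)p + 4(1−p) = −5p + 4.
Setting these equal: 7p = −5p + 4 ⇒ 12p = 4 ⇒ p = 1/3, and the value is (7)·(1/3) = 7/3.
For Player II: with q = P(L), equating R1's and R2's payoffs gives 8q − 1 = −4q + 4 ⇒ q = 5/12.

5/12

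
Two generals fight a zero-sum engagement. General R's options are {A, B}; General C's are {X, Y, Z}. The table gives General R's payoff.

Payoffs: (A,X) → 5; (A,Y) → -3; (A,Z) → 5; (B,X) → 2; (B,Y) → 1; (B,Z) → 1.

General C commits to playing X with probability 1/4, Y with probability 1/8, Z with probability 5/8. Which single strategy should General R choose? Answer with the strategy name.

Expected payoff of A: (1/4)·5 + (1/8)·(-3) + (5/8)·5 = 4.
Expected payoff of B: (1/4)·2 + (1/8)·1 + (5/8)·1 = 5/4.
The largest is 4, so General R's best response is A.

A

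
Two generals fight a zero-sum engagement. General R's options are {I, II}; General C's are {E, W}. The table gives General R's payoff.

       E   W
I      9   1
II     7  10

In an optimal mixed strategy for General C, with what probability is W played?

2/11

Row minima: I → 1, II → 7; maximin = 7.
Column maxima: E → 9, W → 10; minimax = 9.
7 ≠ 9, so there is no saddle point; optimal play is mixed.
Let General R play I with probability p. Expected payoff against E: 9p + 7(1−p) = 2p + 7; against W: 1p + 10(1−p) = −9p + 10.
Setting these equal: 2p + 7 = −9p + 10 ⇒ 11p = 3 ⇒ p = 3/11, and the value is (2)·(3/11) + 7 = 83/11.
For General C: with q = P(E), equating I's and II's payoffs gives 8q + 1 = −3q + 10 ⇒ q = 9/11.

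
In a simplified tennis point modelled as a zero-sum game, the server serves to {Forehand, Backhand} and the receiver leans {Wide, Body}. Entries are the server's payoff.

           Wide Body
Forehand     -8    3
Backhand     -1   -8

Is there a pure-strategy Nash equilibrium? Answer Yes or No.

No

Row minima: Forehand → -8, Backhand → -8; maximin = -8.
Column maxima: Wide → -1, Body → 3; minimax = -1.
-8 ≠ -1, so no pure-strategy equilibrium exists.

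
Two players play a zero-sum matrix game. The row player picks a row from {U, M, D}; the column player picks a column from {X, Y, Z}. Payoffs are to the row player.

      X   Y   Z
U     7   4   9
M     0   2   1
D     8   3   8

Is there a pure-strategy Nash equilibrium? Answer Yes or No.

Yes

Row minima: U → 4, M → 0, D → 3; maximin = 4.
Column maxima: X → 8, Y → 4, Z → 9; minimax = 4.
maximin = minimax = 4, so a saddle point exists.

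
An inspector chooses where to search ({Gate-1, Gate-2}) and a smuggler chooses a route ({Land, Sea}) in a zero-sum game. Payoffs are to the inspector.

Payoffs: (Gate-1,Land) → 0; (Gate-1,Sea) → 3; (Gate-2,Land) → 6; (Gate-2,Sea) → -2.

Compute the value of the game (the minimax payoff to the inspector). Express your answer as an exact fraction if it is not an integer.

Row minima: Gate-1 → 0, Gate-2 → -2; maximin = 0.
Column maxima: Land → 6, Sea → 3; minimax = 3.
0 ≠ 3, so there is no saddle point; optimal play is mixed.
Let the inspector play Gate-1 with probability p. Expected payoff against Land: 0p + 6(1−p) = −6p + 6; against Sea: 3p + (-2)(1−p) = 5p − 2.
Setting these equal: −6p + 6 = 5p − 2 ⇒ −11p = -8 ⇒ p = 8/11, and the value is (-6)·(8/11) + 6 = 18/11.
For the smuggler: with q = P(Land), equating Gate-1's and Gate-2's payoffs gives −3q + 3 = 8q − 2 ⇒ q = 5/11.

18/11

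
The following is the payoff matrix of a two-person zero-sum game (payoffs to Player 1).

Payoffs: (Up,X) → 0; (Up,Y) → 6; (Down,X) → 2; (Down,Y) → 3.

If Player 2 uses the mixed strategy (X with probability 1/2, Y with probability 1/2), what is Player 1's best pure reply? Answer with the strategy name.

Expected payoff of Up: (1/2)·0 + (1/2)·6 = 3.
Expected payoff of Down: (1/2)·2 + (1/2)·3 = 5/2.
The largest is 3, so Player 1's best response is Up.

Up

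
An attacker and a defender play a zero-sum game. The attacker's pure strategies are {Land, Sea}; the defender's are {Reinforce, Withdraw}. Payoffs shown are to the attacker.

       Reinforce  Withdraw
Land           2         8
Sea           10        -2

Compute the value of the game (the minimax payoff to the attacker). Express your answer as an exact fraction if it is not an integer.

14/3

Row minima: Land → 2, Sea → -2; maximin = 2.
Column maxima: Reinforce → 10, Withdraw → 8; minimax = 8.
2 ≠ 8, so there is no saddle point; optimal play is mixed.
Let the attacker play Land with probability p. Expected payoff against Reinforce: 2p + 10(1−p) = −8p + 10; against Withdraw: 8p + (-2)(1−p) = 10p − 2.
Setting these equal: −8p + 10 = 10p − 2 ⇒ −18p = -12 ⇒ p = 2/3, and the value is (-8)·(2/3) + 10 = 14/3.
For the defender: with q = P(Reinforce), equating Land's and Sea's payoffs gives −6q + 8 = 12q − 2 ⇒ q = 5/9.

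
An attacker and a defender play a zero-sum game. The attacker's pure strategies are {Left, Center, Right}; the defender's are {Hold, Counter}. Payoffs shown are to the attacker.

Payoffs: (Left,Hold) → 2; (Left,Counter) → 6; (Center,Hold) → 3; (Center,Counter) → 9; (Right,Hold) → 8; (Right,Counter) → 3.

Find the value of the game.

63/11

Row minima: Left → 2, Center → 3, Right → 3; maximin = 3.
Column maxima: Hold → 8, Counter → 9; minimax = 8.
3 ≠ 8, so there is no saddle point; optimal play is mixed.
Left is strictly dominated by Center, so the attacker never plays it.
On the remaining 2×2 (Center, Right vs Hold, Counter):
Let the attacker play Center with probability p. Expected payoff against Hold: 3p + 8(1−p) = −5p + 8; against Counter: 9p + 3(1−p) = 6p + 3.
Setting these equal: −5p + 8 = 6p + 3 ⇒ −11p = -5 ⇒ p = 5/11, and the value is (-5)·(5/11) + 8 = 63/11.
For the defender: with q = P(Hold), equating Center's and Right's payoffs gives −6q + 9 = 5q + 3 ⇒ q = 6/11.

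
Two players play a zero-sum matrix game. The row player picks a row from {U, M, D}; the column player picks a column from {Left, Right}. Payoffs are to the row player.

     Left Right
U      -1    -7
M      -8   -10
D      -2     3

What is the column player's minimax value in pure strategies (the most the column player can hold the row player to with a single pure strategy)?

-1

Column maxima: Left → -1, Right → 3.
The smallest of these is -1.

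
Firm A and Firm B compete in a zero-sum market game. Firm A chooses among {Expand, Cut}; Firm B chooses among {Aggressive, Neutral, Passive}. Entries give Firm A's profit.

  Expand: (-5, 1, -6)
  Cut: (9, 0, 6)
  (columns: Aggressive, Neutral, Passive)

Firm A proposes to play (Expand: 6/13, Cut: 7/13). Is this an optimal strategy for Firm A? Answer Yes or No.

Against Aggressive this mix gives (6/13)·(-5) + (7/13)·9 = 33/13.
Against Neutral this mix gives (6/13)·1 + (7/13)·0 = 6/13.
Against Passive this mix gives (6/13)·(-6) + (7/13)·6 = 6/13.
All of Firm B's active replies (Neutral, Passive) yield 6/13, and no column does worse for Firm A. The mix makes Firm B indifferent and guarantees 6/13, so it is optimal.

Yes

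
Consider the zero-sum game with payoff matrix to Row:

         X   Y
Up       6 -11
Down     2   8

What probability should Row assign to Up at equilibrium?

6/23

Row minima: Up → -11, Down → 2; maximin = 2.
Column maxima: X → 6, Y → 8; minimax = 6.
2 ≠ 6, so there is no saddle point; optimal play is mixed.
Let Row play Up with probability p. Expected payoff against X: 6p + 2(1−p) = 4p + 2; against Y: (-11)p + 8(1−p) = −19p + 8.
Setting these equal: 4p + 2 = −19p + 8 ⇒ 23p = 6 ⇒ p = 6/23, and the value is (4)·(6/23) + 2 = 70/23.
For Column: with q = P(X), equating Up's and Down's payoffs gives 17q − 11 = −6q + 8 ⇒ q = 19/23.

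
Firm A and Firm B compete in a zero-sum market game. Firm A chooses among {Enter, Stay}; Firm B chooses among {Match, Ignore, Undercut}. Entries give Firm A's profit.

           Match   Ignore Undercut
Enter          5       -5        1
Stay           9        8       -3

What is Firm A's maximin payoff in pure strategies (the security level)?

Row minima: Enter → -5, Stay → -3.
The best of these is -3.

-3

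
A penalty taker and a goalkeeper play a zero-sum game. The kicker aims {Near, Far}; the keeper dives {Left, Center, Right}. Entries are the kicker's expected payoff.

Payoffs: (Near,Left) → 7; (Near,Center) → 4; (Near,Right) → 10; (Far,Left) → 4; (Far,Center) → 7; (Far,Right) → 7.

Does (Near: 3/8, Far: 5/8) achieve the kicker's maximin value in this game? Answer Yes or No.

No

Against Left this mix gives (3/8)·7 + (5/8)·4 = 41/8.
Against Center this mix gives (3/8)·4 + (5/8)·7 = 47/8.
Against Right this mix gives (3/8)·10 + (5/8)·7 = 65/8.
The keeper will play Left, holding the kicker to 41/8. Shifting weight toward the row that does better against Left would raise this floor (the equalizing mix achieves 11/2 against both Left and Center), so the proposed strategy is not optimal.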